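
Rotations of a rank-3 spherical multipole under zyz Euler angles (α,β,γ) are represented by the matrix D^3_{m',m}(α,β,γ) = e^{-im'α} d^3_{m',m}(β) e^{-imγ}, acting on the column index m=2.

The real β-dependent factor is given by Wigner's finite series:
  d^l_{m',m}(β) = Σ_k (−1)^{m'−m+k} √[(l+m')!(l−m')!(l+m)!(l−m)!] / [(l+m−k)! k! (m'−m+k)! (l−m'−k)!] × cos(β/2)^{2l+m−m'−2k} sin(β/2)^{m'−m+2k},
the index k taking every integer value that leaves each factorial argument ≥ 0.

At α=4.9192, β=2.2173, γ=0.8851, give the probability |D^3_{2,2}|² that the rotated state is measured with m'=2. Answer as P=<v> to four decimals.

P=0.0226

D^3_{2,2}(4.9192,2.2173,0.8851) = e^{-i·2·4.9192}·d^3_{2,2}(2.2173)·e^{-i·2·0.8851}. Compute d first:
c=cos(2.2173/2)=0.445870, s=sin(2.2173/2)=0.895098; N=√[120·1·120·1]=120.000000
The bounds max(0,m−m')=0 and min(l+m,l−m')=1 give 2 terms
  k=0: (−1)^0·120.0000/(120)·0.4459^6·0.8951^0 = +0.007857
  k=1: (−1)^1·120.0000/(24)·0.4459^4·0.8951^2 = -0.158323
d^3_{2,2}(2.2173) = +0.007857 -0.158323 = -0.150466
|D^3_{2,2}|² = |d^3_{2,2}(β)|² = (-0.150466)² = 0.022640 (the z-rotation phases have unit modulus)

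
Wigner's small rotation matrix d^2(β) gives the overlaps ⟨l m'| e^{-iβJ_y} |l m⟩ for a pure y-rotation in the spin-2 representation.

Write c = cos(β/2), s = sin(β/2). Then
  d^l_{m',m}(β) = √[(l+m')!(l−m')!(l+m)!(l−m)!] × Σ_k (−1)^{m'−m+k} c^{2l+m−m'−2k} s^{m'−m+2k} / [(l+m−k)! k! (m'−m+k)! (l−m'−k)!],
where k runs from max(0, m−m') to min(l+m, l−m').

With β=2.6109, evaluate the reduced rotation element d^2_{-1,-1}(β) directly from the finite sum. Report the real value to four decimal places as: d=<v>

d^2_{-1,-1}(β=2.6109) via Wigner's sum:
Half-angle: c=0.262243, s=0.965002. N=√(1·6·1·6)=6.000000
Admissible k: 0..1 (factorial args all ≥0)
  k=0: (−1)^0·6.0000/(6)·0.2622^4·0.9650^0 = +0.004730
  k=1: (−1)^1·6.0000/(2)·0.2622^2·0.9650^2 = -0.192126
d^2_{-1,-1}(2.6109) = +0.004730 -0.192126 = -0.187397

d=-0.1874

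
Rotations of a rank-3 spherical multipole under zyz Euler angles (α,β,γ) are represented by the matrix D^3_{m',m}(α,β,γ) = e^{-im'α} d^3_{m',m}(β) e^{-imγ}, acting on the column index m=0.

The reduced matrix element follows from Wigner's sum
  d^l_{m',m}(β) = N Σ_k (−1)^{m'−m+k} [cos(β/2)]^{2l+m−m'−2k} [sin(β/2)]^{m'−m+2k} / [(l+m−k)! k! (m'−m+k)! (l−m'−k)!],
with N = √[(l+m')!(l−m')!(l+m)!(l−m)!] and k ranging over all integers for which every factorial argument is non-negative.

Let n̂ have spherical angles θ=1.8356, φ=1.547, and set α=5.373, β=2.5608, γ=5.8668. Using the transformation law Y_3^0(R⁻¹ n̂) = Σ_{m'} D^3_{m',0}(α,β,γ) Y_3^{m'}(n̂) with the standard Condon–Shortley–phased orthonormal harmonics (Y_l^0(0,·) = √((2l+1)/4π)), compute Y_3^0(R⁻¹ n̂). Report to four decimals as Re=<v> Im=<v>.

Re=0.2013 Im=0.0000

Need the full column D^3_{m',0} for m'=−3..3 at α=5.373, β=2.5608, γ=5.8668.
cos(β/2)=0.286332, sin(β/2)=0.958130
d^3_{-3,0}: single k=3 term ⇒ +0.092342;  D = -0.084650-0.036896i
d^3_{-2,0}: k∈[2..3] ⇒ +0.033798 -0.378442 = -0.344644;  D = +0.085124+0.333966i
d^3_{-1,0}: k∈[1..3] ⇒ +0.006388 -0.214583 +0.800910 = +0.592715;  D = +0.363690-0.468018i
d^3_{0,0}: k∈[0..3] ⇒ +0.000551 -0.055536 +0.621843 -0.773656 = -0.206797;  D = -0.206797+0.000000i
d^3_{1,0}: k∈[0..2] ⇒ -0.006388 +0.214583 -0.800910 = -0.592715;  D = -0.363690-0.468018i
d^3_{2,0}: k∈[0..1] ⇒ +0.033798 -0.378442 = -0.344644;  D = +0.085124-0.333966i
d^3_{3,0}: single k=0 term ⇒ -0.092342;  D = +0.084650-0.036896i
Y_3^{m'}(θ=1.8356,φ=1.547) and Σ D·Y over m':
  (-0.0847-0.0369i)·(-0.0268+0.3741i)  (+0.0851+0.3340i)·(+0.2489+0.0119i)  (+0.3637-0.4680i)·(-0.0049+0.2050i)  (-0.2068+0.0000i)·(+0.2596+0.0000i)  (-0.3637-0.4680i)·(+0.0049+0.2050i)  (+0.0851-0.3340i)·(+0.2489-0.0119i)  (+0.0847-0.0369i)·(+0.0268+0.3741i)
Y_3^0(R⁻¹ n̂) = +0.201283-0.000000i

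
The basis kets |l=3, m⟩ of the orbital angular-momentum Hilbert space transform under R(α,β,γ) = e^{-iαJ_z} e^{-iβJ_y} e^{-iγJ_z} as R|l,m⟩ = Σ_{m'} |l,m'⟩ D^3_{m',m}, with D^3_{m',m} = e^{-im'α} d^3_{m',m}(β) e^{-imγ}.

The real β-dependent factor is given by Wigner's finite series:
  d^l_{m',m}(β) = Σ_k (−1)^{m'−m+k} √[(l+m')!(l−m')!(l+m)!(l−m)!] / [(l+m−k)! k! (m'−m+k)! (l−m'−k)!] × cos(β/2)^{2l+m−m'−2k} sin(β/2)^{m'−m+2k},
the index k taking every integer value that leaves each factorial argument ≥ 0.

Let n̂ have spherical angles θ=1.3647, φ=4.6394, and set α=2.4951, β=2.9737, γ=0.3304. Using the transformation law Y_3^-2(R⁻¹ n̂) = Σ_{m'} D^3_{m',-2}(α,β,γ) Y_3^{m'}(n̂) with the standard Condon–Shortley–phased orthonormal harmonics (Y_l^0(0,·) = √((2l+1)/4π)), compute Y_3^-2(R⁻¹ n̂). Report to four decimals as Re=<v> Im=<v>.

Need the full column D^3_{m',-2} for m'=−3..3 at α=2.4951, β=2.9737, γ=0.3304.
cos(β/2)=0.083848, sin(β/2)=0.996479
d^3_{-3,-2}: single k=1 term ⇒ +0.000010;  D = -0.000003+0.000010i
d^3_{-2,-2}: k∈[0..1] ⇒ +0.000000 -0.000245 = -0.000245;  D = -0.000198+0.000145i
d^3_{-1,-2}: k∈[0..1] ⇒ -0.000013 +0.003689 = +0.003676;  D = -0.003676-0.000053i
d^3_{0,-2}: k∈[0..1] ⇒ +0.000269 -0.037968 = -0.037699;  D = -0.029763-0.023138i
d^3_{1,-2}: k∈[0..1] ⇒ -0.003689 +0.260514 = +0.256825;  D = -0.066894-0.247960i
d^3_{2,-2}: k∈[0..1] ⇒ +0.034660 -0.979057 = -0.944397;  D = +0.352916-0.875977i
d^3_{3,-2}: single k=0 term ⇒ -0.201793;  D = -0.172943+0.103977i
Y_3^{m'}(θ=1.3647,φ=4.6394) and Σ D·Y over m':
  (-0.0000+0.0000i)·(+0.0850-0.3819i)  (-0.0002+0.0001i)·(-0.1983-0.0291i)  (-0.0037-0.0001i)·(+0.0182-0.2494i)  (-0.0298-0.0231i)·(-0.2131+0.0000i)  (-0.0669-0.2480i)·(-0.0182-0.2494i)  (+0.3529-0.8760i)·(-0.1983+0.0291i)  (-0.1729+0.1040i)·(-0.0850-0.3819i)
Y_3^-2(R⁻¹ n̂) = -0.044340+0.268201i

Re=-0.0443 Im=0.2682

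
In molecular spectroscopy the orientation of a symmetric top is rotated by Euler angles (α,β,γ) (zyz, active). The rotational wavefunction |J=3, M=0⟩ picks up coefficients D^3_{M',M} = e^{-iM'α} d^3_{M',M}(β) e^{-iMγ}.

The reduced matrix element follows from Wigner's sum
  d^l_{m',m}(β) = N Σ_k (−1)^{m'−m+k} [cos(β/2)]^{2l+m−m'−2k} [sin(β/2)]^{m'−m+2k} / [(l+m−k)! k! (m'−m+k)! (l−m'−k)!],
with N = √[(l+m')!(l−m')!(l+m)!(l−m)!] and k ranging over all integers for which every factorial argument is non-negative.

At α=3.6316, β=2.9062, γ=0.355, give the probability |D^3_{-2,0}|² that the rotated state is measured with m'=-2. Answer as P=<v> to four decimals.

D^3_{-2,0}(3.6316,2.9062,0.355) = e^{-i·-2·3.6316}·d^3_{-2,0}(2.9062)·e^{-i·0·0.355}. Compute d first:
Half-angle: c=0.117425, s=0.993082. N=√(1·120·6·6)=65.726707
k: max(0,(0)−(-2))=2 … min(3+(0),3−(-2))=3
  k=2: (−1)^0·65.7267/(12)·0.1174^4·0.9931^2 = +0.001027
  k=3: (−1)^1·65.7267/(12)·0.1174^2·0.9931^4 = -0.073455
d^3_{-2,0}(2.9062) = +0.001027 -0.073455 = -0.072428
|D^3_{-2,0}|² = |d^3_{-2,0}(β)|² = (-0.072428)² = 0.005246 (the z-rotation phases have unit modulus)

P=0.0052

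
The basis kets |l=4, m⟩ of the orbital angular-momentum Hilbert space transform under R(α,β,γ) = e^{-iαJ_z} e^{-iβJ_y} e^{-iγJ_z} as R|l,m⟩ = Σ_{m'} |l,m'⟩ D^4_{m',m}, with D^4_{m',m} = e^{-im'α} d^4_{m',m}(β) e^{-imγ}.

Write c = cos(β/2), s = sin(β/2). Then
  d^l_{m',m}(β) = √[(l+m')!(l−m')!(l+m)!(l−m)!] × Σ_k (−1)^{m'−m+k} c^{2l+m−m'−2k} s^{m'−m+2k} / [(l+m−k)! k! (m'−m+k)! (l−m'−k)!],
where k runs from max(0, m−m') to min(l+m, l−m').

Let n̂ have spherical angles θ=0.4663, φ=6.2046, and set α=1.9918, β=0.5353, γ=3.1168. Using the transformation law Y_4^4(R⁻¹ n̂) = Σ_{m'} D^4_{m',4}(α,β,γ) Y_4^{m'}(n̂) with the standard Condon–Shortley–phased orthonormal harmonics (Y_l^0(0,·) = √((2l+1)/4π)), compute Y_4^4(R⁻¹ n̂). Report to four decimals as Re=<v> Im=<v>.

Need the full column D^4_{m',4} for m'=−4..4 at α=1.9918, β=0.5353, γ=3.1168.
cos(β/2)=0.964395, sin(β/2)=0.264466
d^4_{-4,4}: single k=8 term ⇒ +0.000024;  D = -0.000005+0.000023i
d^4_{-3,4}: single k=7 term ⇒ +0.000247;  D = +0.000241-0.000051i
d^4_{-2,4}: single k=6 term ⇒ +0.001684;  D = -0.000992-0.001361i
d^4_{-1,4}: single k=5 term ⇒ +0.008684;  D = -0.004316+0.007535i
d^4_{0,4}: single k=4 term ⇒ +0.035404;  D = +0.035230+0.003505i
d^4_{1,4}: single k=3 term ⇒ +0.115472;  D = -0.036525-0.109544i
d^4_{2,4}: single k=2 term ⇒ +0.297747;  D = -0.219307+0.201390i
d^4_{3,4}: single k=1 term ⇒ +0.580363;  D = +0.532964+0.229717i
d^4_{4,4}: single k=0 term ⇒ +0.748238;  D = -0.010511-0.748164i
Y_4^{m'}(θ=0.4663,φ=6.2046) and Σ D·Y over m':
  (-0.0000+0.0000i)·(+0.0172+0.0056i)  (+0.0002-0.0001i)·(+0.0988+0.0237i)  (-0.0010-0.0014i)·(+0.3062+0.0485i)  (-0.0043+0.0075i)·(+0.4896+0.0386i)  (+0.0352+0.0035i)·(+0.1423+0.0000i)  (-0.0365-0.1095i)·(-0.4896+0.0386i)  (-0.2193+0.2014i)·(+0.3062-0.0485i)  (+0.5330+0.2297i)·(-0.0988+0.0237i)  (-0.0105-0.7482i)·(+0.0172-0.0056i)
Y_4^4(R⁻¹ n̂) = -0.095343+0.105243i

Re=-0.0953 Im=0.1052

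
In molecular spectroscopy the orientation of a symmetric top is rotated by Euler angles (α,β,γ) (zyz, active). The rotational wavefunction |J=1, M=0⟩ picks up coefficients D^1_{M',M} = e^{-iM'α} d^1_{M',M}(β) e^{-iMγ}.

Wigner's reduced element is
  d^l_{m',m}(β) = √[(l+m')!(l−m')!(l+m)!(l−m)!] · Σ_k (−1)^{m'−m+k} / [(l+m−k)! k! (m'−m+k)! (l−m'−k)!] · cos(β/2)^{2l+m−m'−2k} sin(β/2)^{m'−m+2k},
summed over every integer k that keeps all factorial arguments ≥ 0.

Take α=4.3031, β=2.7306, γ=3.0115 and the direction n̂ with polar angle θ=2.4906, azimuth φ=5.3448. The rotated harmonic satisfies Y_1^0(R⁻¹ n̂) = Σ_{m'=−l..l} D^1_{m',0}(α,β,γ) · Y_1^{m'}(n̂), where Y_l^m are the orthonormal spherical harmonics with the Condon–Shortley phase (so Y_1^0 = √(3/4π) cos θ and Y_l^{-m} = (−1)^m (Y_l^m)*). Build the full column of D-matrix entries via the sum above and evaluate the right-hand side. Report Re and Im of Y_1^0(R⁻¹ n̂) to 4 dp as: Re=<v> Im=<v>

Re=0.4160 Im=0.0000

Need the full column D^1_{m',0} for m'=−1..1 at α=4.3031, β=2.7306, γ=3.0115.
cos(β/2)=0.204053, sin(β/2)=0.978960
d^1_{-1,0}: single k=1 term ⇒ +0.282503;  D = -0.112424-0.259169i
d^1_{0,0}: k∈[0..1] ⇒ +0.041638 -0.958362 = -0.916725;  D = -0.916725+0.000000i
d^1_{1,0}: single k=0 term ⇒ -0.282503;  D = +0.112424-0.259169i
Y_1^{m'}(θ=2.4906,φ=5.3448) and Σ D·Y over m':
  (-0.1124-0.2592i)·(+0.1238+0.1689i)  (-0.9167+0.0000i)·(-0.3887+0.0000i)  (+0.1124-0.2592i)·(-0.1238+0.1689i)
Y_1^0(R⁻¹ n̂) = +0.416015+0.000000i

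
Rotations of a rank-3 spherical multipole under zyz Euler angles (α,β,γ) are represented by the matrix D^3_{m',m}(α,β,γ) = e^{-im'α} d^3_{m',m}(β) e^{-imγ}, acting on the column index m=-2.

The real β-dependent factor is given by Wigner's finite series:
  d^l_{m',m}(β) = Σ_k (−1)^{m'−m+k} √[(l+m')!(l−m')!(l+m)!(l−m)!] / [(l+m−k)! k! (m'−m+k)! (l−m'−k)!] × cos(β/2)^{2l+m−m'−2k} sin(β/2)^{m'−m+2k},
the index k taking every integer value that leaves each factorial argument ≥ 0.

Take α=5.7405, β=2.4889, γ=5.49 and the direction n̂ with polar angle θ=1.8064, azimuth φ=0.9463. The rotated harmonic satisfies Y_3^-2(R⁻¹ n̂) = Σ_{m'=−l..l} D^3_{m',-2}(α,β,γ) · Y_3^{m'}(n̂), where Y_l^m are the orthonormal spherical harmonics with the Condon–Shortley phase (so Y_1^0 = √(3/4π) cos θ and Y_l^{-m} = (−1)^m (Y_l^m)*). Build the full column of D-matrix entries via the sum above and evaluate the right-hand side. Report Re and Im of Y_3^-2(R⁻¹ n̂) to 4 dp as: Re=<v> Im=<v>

Re=-0.0329 Im=0.2234

Need the full column D^3_{m',-2} for m'=−3..3 at α=5.7405, β=2.4889, γ=5.49.
cos(β/2)=0.320584, sin(β/2)=0.947220
d^3_{-3,-2}: single k=1 term ⇒ +0.007857;  D = -0.007836+0.000572i
d^3_{-2,-2}: k∈[0..1] ⇒ +0.001086 -0.047385 = -0.046299;  D = +0.041282+0.020962i
d^3_{-1,-2}: k∈[0..1] ⇒ -0.010143 +0.177096 = +0.166953;  D = -0.088437-0.141606i
d^3_{0,-2}: k∈[0..1] ⇒ +0.051908 -0.453157 = -0.401249;  D = +0.006249+0.401201i
d^3_{1,-2}: k∈[0..1] ⇒ -0.177096 +0.773030 = +0.595934;  D = +0.299778-0.515044i
d^3_{2,-2}: k∈[0..1] ⇒ +0.413674 -0.722279 = -0.308605;  D = -0.270679+0.148224i
d^3_{3,-2}: single k=0 term ⇒ -0.598787;  D = -0.598267-0.024953i
Y_3^{m'}(θ=1.8064,φ=0.9463) and Σ D·Y over m':
  (-0.0078+0.0006i)·(-0.3662-0.1143i)  (+0.0413+0.0210i)·(+0.0713+0.2140i)  (-0.0884-0.1416i)·(-0.1337+0.1855i)  (+0.0062+0.4012i)·(+0.2376+0.0000i)  (+0.2998-0.5150i)·(+0.1337+0.1855i)  (-0.2707+0.1482i)·(+0.0713-0.2140i)  (-0.5983-0.0250i)·(+0.3662-0.1143i)
Y_3^-2(R⁻¹ n̂) = -0.032931+0.223387i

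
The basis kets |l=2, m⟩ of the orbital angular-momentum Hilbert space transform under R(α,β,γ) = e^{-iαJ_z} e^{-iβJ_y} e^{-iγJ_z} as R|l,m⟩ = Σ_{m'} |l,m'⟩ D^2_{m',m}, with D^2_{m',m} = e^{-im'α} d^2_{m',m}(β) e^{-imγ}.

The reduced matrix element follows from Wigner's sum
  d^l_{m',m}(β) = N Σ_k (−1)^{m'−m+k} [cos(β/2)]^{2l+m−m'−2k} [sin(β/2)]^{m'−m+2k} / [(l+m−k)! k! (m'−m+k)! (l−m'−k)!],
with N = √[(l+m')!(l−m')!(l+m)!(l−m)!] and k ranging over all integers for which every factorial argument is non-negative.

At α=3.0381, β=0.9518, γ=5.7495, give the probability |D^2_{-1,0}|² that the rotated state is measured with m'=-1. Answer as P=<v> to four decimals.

First d^2_{-1,0}(β=0.9518), then the phase factors e^{-i(-1)α} and e^{-i(0)γ}:
Half-angle: c=0.888881, s=0.458139. N=√(1·6·2·2)=4.898979
k: max(0,(0)−(-1))=1 … min(2+(0),2−(-1))=2
  k=1: (−1)^0·4.8990/(2)·0.8889^3·0.4581^1 = +0.788139
  k=2: (−1)^1·4.8990/(2)·0.8889^1·0.4581^3 = -0.209368
d^2_{-1,0}(0.9518) = +0.788139 -0.209368 = +0.578772
|D^2_{-1,0}|² = |d^2_{-1,0}(β)|² = (+0.578772)² = 0.334977 (the z-rotation phases have unit modulus)

P=0.3350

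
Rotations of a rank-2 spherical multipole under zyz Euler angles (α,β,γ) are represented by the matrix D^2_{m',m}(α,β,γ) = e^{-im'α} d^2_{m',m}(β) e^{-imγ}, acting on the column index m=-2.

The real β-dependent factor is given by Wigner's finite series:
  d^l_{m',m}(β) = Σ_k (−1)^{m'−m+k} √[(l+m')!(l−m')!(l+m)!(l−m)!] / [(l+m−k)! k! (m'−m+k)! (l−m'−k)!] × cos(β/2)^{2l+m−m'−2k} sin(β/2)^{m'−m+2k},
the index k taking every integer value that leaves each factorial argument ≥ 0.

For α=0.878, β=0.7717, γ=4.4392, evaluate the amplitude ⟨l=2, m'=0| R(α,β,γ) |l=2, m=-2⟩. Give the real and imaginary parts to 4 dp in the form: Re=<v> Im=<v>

Re=-0.2544 Im=0.1547

Split into d^2_{0,-2}(β=0.7717) × two z-phases.
Half-angle: c=0.926479, s=0.376347. N=√(2·2·1·24)=9.797959
k∈{0} keeps every argument non-negative
  k=0: (−1)^2·9.7980/(4)·0.9265^2·0.3763^2 = +0.297799
d^2_{0,-2}(0.7717) = +0.297799
D = (+1.000000+0.000000i)·(+0.297799)·(-0.854412+0.519596i) = -0.254443+0.154735i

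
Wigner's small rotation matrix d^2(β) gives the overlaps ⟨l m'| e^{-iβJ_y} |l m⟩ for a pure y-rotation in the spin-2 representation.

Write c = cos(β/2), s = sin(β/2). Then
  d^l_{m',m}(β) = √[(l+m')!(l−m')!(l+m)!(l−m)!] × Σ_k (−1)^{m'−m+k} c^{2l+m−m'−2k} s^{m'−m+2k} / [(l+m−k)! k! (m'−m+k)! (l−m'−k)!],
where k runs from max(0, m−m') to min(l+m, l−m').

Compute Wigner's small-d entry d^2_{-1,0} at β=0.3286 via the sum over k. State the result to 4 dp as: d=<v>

d^2_{-1,0}(β=0.3286) via Wigner's sum:
c=cos(0.3286/2)=0.986533, s=sin(0.3286/2)=0.163562; N=√[1·6·2·2]=4.898979
Admissible k: 1..2 (factorial args all ≥0)
  k=1: (−1)^0·4.8990/(2)·0.9865^3·0.1636^1 = +0.384674
  k=2: (−1)^1·4.8990/(2)·0.9865^1·0.1636^3 = -0.010574
d^2_{-1,0}(0.3286) = +0.384674 -0.010574 = +0.374100

d=0.3741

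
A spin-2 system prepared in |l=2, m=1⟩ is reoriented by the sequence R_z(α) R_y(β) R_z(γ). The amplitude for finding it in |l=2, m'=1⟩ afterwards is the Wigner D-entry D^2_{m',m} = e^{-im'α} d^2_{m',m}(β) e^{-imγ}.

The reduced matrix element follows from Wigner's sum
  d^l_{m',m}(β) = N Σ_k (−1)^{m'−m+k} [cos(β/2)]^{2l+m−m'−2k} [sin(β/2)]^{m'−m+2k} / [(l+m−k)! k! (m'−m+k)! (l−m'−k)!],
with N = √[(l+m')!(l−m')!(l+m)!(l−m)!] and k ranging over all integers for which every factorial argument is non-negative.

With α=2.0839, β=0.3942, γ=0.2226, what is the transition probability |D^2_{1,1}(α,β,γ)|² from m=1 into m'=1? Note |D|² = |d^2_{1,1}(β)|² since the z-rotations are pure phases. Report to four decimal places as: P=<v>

First d^2_{1,1}(β=0.3942), then the phase factors e^{-i(1)α} and e^{-i(1)γ}:
c=cos(0.3942/2)=0.980639, s=sin(0.3942/2)=0.195826; N=√[6·1·6·1]=6.000000
The bounds max(0,m−m')=0 and min(l+m,l−m')=1 give 2 terms
  k=0: (−1)^0·6.0000/(6)·0.9806^4·0.1958^0 = +0.924775
  k=1: (−1)^1·6.0000/(2)·0.9806^2·0.1958^2 = -0.110632
d^2_{1,1}(0.3942) = +0.924775 -0.110632 = +0.814143
|D^2_{1,1}|² = |d^2_{1,1}(β)|² = (+0.814143)² = 0.662828 (the z-rotation phases have unit modulus)

P=0.6628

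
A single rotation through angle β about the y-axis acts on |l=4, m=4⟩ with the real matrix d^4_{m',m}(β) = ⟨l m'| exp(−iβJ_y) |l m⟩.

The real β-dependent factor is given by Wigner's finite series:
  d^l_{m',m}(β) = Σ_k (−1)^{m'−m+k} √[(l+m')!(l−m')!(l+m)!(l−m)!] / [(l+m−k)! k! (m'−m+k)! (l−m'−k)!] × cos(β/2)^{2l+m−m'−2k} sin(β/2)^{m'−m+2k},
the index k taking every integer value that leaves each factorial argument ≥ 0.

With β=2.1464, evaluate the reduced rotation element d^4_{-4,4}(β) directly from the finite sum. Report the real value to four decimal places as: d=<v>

d=0.3555

d^4_{-4,4}(β=2.1464) via Wigner's sum:
c=cos(2.1464/2)=0.477315, s=sin(2.1464/2)=0.878732; N=√[1·40320·40320·1]=40320.000000
k: max(0,(4)−(-4))=8 … min(4+(4),4−(-4))=8
  k=8: (−1)^0·40320.0000/(40320)·0.4773^0·0.8787^8 = +0.355511
d^4_{-4,4}(2.1464) = +0.355511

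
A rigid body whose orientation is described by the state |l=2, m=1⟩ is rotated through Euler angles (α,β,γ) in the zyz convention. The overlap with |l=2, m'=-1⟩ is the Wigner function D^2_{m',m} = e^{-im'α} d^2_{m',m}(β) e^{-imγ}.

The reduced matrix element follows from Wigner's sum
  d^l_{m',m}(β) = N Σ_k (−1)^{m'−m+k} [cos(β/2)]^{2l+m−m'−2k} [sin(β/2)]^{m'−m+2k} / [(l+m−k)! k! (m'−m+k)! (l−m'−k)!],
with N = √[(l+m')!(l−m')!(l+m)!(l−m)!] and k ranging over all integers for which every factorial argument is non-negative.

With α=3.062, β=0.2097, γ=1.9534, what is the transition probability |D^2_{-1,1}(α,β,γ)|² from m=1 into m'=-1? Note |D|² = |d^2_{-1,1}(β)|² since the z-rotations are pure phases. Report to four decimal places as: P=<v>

First d^2_{-1,1}(β=0.2097), then the phase factors e^{-i(-1)α} and e^{-i(1)γ}:
Half-angle: c=0.994508, s=0.104658. N=√(1·6·6·1)=6.000000
Admissible k: 2..3 (factorial args all ≥0)
  k=2: (−1)^0·6.0000/(2)·0.9945^2·0.1047^2 = +0.032500
  k=3: (−1)^1·6.0000/(6)·0.9945^0·0.1047^4 = -0.000120
d^2_{-1,1}(0.2097) = +0.032500 -0.000120 = +0.032380
|D^2_{-1,1}|² = |d^2_{-1,1}(β)|² = (+0.032380)² = 0.001048 (the z-rotation phases have unit modulus)

P=0.0010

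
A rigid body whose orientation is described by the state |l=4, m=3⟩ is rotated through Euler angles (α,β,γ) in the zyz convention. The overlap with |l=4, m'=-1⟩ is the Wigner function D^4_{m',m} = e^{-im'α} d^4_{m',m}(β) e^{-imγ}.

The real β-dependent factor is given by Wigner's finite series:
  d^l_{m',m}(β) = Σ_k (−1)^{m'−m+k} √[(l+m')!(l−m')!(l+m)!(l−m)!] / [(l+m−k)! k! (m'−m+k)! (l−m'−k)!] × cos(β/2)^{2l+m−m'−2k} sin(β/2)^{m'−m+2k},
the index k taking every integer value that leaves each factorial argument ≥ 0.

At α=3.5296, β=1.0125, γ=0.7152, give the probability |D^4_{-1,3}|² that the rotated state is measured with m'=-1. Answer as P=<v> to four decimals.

P=0.1218

First d^4_{-1,3}(β=1.0125), then the phase factors e^{-i(-1)α} and e^{-i(3)γ}:
Half-angle: c=0.874569, s=0.484901. N=√(6·120·5040·1)=1904.940944
The bounds max(0,m−m')=4 and min(l+m,l−m')=5 give 2 terms
  k=4: (−1)^0·1904.9409/(144)·0.8746^4·0.4849^4 = +0.427866
  k=5: (−1)^1·1904.9409/(240)·0.8746^2·0.4849^6 = -0.078918
d^4_{-1,3}(1.0125) = +0.427866 -0.078918 = +0.348948
|D^4_{-1,3}|² = |d^4_{-1,3}(β)|² = (+0.348948)² = 0.121765 (the z-rotation phases have unit modulus)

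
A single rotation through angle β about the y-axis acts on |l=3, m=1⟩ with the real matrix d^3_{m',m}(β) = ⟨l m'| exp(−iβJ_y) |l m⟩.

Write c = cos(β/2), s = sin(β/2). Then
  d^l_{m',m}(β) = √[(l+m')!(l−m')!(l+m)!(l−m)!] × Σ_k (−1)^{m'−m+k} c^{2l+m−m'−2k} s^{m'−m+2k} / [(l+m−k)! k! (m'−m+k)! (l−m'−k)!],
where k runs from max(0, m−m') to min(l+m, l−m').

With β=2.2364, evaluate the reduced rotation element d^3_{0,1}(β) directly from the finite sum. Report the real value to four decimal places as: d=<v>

d=0.3088

d^3_{0,1}(β=2.2364) via Wigner's sum:
Half-angle: c=0.437302, s=0.899315. N=√(6·6·24·2)=41.569219
The bounds max(0,m−m')=1 and min(l+m,l−m')=3 give 3 terms
  k=1: (−1)^0·41.5692/(12)·0.4373^5·0.8993^1 = +0.049821
  k=2: (−1)^1·41.5692/(4)·0.4373^3·0.8993^3 = -0.632108
  k=3: (−1)^2·41.5692/(12)·0.4373^1·0.8993^5 = +0.891109
d^3_{0,1}(2.2364) = +0.049821 -0.632108 +0.891109 = +0.308821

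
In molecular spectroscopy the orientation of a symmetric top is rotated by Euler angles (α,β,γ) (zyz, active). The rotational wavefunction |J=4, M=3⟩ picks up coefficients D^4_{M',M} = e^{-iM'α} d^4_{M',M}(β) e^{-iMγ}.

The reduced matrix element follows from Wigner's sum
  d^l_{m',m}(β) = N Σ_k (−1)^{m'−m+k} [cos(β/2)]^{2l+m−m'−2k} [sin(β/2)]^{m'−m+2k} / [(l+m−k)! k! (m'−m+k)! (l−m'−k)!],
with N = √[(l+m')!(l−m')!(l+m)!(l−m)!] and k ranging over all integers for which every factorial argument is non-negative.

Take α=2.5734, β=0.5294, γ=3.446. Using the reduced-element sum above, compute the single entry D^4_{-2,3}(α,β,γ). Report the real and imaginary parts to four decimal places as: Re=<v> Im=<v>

Re=0.0056 Im=0.0107

First d^4_{-2,3}(β=0.5294), then the phase factors e^{-i(-2)α} and e^{-i(3)γ}:
With c≡cos(β/2)=0.965171 and s≡sin(β/2)=0.261620, N=[2·720·5040·1]^{1/2}=2693.993318
The bounds max(0,m−m')=5 and min(l+m,l−m')=6 give 2 terms
  k=5: (−1)^0·2693.9933/(240)·0.9652^3·0.2616^5 = +0.012369
  k=6: (−1)^1·2693.9933/(720)·0.9652^1·0.2616^7 = -0.000303
d^4_{-2,3}(0.5294) = +0.012369 -0.000303 = +0.012067
Phases: e^{-i·(-2)·2.5734}=+0.420876-0.907118i, e^{-i·(3)·3.446}=-0.611199+0.791477i ⇒ D=+0.005559+0.010710i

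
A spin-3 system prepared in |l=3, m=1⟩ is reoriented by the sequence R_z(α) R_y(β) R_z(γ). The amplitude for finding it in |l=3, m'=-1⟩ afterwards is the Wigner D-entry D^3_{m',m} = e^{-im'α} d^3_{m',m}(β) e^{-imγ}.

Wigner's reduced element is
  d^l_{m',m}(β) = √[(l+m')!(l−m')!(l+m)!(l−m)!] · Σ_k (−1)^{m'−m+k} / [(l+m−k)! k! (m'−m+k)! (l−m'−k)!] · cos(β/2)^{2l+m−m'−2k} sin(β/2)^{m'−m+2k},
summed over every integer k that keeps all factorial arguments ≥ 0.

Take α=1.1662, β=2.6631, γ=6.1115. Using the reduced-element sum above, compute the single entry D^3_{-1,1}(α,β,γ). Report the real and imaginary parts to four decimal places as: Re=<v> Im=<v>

Re=0.1058 Im=0.4461

D^3_{-1,1}(1.1662,2.6631,6.1115) = e^{-i·-1·1.1662}·d^3_{-1,1}(2.6631)·e^{-i·1·6.1115}. Compute d first:
Half-angle: c=0.236970, s=0.971517. N=√(2·24·24·2)=48.000000
Admissible k: 2..4 (factorial args all ≥0)
  k=2: (−1)^0·48.0000/(8)·0.2370^4·0.9715^2 = +0.017858
  k=3: (−1)^1·48.0000/(6)·0.2370^2·0.9715^4 = -0.400203
  k=4: (−1)^2·48.0000/(48)·0.2370^0·0.9715^6 = +0.840818
d^3_{-1,1}(2.6631) = +0.017858 -0.400203 +0.840818 = +0.458473
Attach z-rotation phases: D = e^{-i(-1)(1.1662)}·(+0.458473)·e^{-i(1)(6.1115)} = +0.105821+0.446094i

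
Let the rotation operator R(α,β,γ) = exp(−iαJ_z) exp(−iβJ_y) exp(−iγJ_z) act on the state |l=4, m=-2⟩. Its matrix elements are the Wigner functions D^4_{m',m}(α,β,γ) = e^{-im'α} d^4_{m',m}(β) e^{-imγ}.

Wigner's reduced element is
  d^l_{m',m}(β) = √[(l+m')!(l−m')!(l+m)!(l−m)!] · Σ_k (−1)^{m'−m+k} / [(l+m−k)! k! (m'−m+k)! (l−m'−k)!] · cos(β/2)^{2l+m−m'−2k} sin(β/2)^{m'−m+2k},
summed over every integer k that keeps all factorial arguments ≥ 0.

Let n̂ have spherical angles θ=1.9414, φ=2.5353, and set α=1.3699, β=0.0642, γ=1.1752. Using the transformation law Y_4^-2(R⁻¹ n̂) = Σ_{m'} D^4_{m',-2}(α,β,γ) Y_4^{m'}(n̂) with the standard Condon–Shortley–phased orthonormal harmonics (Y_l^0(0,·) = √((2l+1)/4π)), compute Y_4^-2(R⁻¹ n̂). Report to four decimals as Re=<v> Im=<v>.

Need the full column D^4_{m',-2} for m'=−4..4 at α=1.3699, β=0.0642, γ=1.1752.
cos(β/2)=0.999485, sin(β/2)=0.032094
d^4_{-4,-2}: single k=2 term ⇒ +0.005434;  D = +0.000130+0.005432i
d^4_{-3,-2}: k∈[1..2] ⇒ +0.119654 -0.000370 = +0.119284;  D = +0.117422+0.020993i
d^4_{-2,-2}: k∈[0..2] ⇒ +0.995886 -0.012323 +0.000016 = +0.983580;  D = +0.362829-0.914212i
d^4_{-1,-2}: k∈[0..2] ⇒ -0.135675 +0.000699 -0.000000 = -0.134976;  D = +0.112998+0.073824i
d^4_{0,-2}: k∈[0..2] ⇒ +0.009742 -0.000027 +0.000000 = +0.009715;  D = -0.006830+0.006909i
d^4_{1,-2}: k∈[0..2] ⇒ -0.000466 +0.000001 -0.000000 = -0.000466;  D = -0.000259-0.000387i
d^4_{2,-2}: k∈[0..2] ⇒ +0.000016 -0.000000 +0.000000 = +0.000016;  D = +0.000015-0.000006i
d^4_{3,-2}: k∈[0..1] ⇒ -0.000000 +0.000000 = -0.000000;  D = +0.000000+0.000000i
d^4_{4,-2}: single k=0 term ⇒ +0.000000;  D = -0.000000-0.000000i
Y_4^{m'}(θ=1.9414,φ=2.5353) and Σ D·Y over m':
  (+0.0001+0.0054i)·(-0.2519+0.2194i)  (+0.1174+0.0210i)·(-0.0901+0.3559i)  (+0.3628-0.9142i)·(-0.0083-0.0223i)  (+0.1130+0.0738i)·(-0.2732-0.1895i)  (-0.0068+0.0069i)·(-0.0352+0.0000i)  (-0.0003-0.0004i)·(+0.2732-0.1895i)  (+0.0000-0.0000i)·(-0.0083+0.0223i)  (+0.0000+0.0000i)·(+0.0901+0.3559i)  (-0.0000-0.0000i)·(-0.2519-0.2194i)
Y_4^-2(R⁻¹ n̂) = -0.059448-0.003780i

Re=-0.0594 Im=-0.0038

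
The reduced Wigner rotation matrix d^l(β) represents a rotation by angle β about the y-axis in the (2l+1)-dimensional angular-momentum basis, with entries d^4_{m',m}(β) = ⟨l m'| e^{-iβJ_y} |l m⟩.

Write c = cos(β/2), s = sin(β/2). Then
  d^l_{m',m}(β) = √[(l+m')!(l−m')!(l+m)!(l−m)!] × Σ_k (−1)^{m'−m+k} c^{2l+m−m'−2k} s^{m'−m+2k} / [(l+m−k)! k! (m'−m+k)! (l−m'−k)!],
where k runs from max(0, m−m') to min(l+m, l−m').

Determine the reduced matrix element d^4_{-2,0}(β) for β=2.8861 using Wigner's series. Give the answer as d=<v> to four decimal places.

d^4_{-2,0}(β=2.8861) via Wigner's sum:
c=cos(2.8861/2)=0.127399, s=sin(2.8861/2)=0.991852; N=√[2·720·24·24]=910.735966
Admissible k: 2..4 (factorial args all ≥0)
  k=2: (−1)^0·910.7360/(96)·0.1274^6·0.9919^2 = +0.000040
  k=3: (−1)^1·910.7360/(36)·0.1274^4·0.9919^4 = -0.006450
  k=4: (−1)^2·910.7360/(96)·0.1274^2·0.9919^6 = +0.146600
d^4_{-2,0}(2.8861) = +0.000040 -0.006450 +0.146600 = +0.140190

d=0.1402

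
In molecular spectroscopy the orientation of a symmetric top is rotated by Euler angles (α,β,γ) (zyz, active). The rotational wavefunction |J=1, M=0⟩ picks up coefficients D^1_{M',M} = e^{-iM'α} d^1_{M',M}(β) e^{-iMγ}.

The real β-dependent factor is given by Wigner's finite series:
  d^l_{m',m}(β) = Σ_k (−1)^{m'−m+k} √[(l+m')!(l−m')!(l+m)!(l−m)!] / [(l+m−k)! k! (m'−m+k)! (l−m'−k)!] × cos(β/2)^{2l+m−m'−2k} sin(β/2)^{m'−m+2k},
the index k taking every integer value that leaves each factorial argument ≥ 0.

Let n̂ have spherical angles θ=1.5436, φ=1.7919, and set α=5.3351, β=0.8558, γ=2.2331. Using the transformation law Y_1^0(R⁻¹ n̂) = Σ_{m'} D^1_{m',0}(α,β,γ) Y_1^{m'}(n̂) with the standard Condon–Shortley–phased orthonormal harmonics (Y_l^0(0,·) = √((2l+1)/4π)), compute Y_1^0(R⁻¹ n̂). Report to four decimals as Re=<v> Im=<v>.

Re=-0.3307 Im=0.0000

Need the full column D^1_{m',0} for m'=−1..1 at α=5.3351, β=0.8558, γ=2.2331.
cos(β/2)=0.909839, sin(β/2)=0.414961
d^1_{-1,0}: single k=1 term ⇒ +0.533933;  D = +0.311411-0.433714i
d^1_{0,0}: k∈[0..1] ⇒ +0.827807 -0.172193 = +0.655615;  D = +0.655615+0.000000i
d^1_{1,0}: single k=0 term ⇒ -0.533933;  D = -0.311411-0.433714i
Y_1^{m'}(θ=1.5436,φ=1.7919) and Σ D·Y over m':
  (+0.3114-0.4337i)·(-0.0757-0.3370i)  (+0.6556+0.0000i)·(+0.0133+0.0000i)  (-0.3114-0.4337i)·(+0.0757-0.3370i)
Y_1^0(R⁻¹ n̂) = -0.330750+0.000000i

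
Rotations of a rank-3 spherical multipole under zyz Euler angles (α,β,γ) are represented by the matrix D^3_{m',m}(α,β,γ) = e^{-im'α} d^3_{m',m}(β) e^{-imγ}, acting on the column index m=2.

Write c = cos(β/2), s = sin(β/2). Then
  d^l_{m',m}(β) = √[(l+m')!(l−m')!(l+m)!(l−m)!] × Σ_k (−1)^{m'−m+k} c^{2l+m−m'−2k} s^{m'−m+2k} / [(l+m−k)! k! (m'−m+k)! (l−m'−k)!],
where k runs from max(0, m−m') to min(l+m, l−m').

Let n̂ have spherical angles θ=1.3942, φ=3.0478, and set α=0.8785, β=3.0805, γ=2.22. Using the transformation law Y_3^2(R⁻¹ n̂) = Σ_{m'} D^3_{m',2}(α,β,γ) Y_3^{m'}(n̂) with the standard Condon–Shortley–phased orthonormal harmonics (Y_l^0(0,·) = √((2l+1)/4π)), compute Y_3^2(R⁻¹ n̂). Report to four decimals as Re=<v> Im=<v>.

Re=0.1608 Im=0.1263

Need the full column D^3_{m',2} for m'=−3..3 at α=0.8785, β=3.0805, γ=2.22.
cos(β/2)=0.030542, sin(β/2)=0.999533
d^3_{-3,2}: single k=5 term ⇒ +0.074637;  D = -0.017285-0.072608i
d^3_{-2,2}: k∈[4..5] ⇒ +0.004655 -0.997204 = -0.992549;  D = +0.889995+0.439388i
d^3_{-1,2}: k∈[3..4] ⇒ +0.000180 -0.096356 = -0.096176;  D = +0.087821-0.039209i
d^3_{0,2}: k∈[2..3] ⇒ +0.000005 -0.005100 = -0.005095;  D = +0.001371-0.004907i
d^3_{1,2}: k∈[1..2] ⇒ +0.000000 -0.000180 = -0.000180;  D = -0.000102-0.000148i
d^3_{2,2}: k∈[0..1] ⇒ +0.000000 -0.000004 = -0.000004;  D = -0.000004-0.000000i
d^3_{3,2}: single k=0 term ⇒ -0.000000;  D = -0.000000+0.000000i
Y_3^{m'}(θ=1.3942,φ=3.0478) and Σ D·Y over m':
  (-0.0173-0.0726i)·(-0.3824-0.1105i)  (+0.8900+0.4394i)·(+0.1709+0.0324i)  (+0.0878-0.0392i)·(+0.2679+0.0252i)  (+0.0014-0.0049i)·(-0.1866+0.0000i)  (-0.0001-0.0001i)·(-0.2679+0.0252i)  (-0.0000-0.0000i)·(+0.1709-0.0324i)  (-0.0000+0.0000i)·(+0.3824-0.1105i)
Y_3^2(R⁻¹ n̂) = +0.160758+0.126331i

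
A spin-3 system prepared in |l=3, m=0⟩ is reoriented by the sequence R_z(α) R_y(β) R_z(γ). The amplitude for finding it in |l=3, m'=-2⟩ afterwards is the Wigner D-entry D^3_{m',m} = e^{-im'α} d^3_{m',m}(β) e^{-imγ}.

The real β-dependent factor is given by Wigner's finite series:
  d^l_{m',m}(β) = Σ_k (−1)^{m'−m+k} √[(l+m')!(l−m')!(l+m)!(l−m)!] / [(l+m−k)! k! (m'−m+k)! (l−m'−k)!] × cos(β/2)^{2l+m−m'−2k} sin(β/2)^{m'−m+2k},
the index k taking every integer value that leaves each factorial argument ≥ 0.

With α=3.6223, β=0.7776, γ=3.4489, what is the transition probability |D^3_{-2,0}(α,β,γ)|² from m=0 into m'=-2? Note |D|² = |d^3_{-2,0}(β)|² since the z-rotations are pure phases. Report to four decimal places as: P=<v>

Split into d^3_{-2,0}(β=0.7776) × two z-phases.
Half-angle: c=0.925365, s=0.379078. N=√(1·120·6·6)=65.726707
k: max(0,(0)−(-2))=2 … min(3+(0),3−(-2))=3
  k=2: (−1)^0·65.7267/(12)·0.9254^4·0.3791^2 = +0.577125
  k=3: (−1)^1·65.7267/(12)·0.9254^2·0.3791^4 = -0.096851
d^3_{-2,0}(0.7776) = +0.577125 -0.096851 = +0.480275
|D^3_{-2,0}|² = |d^3_{-2,0}(β)|² = (+0.480275)² = 0.230664 (the z-rotation phases have unit modulus)

P=0.2307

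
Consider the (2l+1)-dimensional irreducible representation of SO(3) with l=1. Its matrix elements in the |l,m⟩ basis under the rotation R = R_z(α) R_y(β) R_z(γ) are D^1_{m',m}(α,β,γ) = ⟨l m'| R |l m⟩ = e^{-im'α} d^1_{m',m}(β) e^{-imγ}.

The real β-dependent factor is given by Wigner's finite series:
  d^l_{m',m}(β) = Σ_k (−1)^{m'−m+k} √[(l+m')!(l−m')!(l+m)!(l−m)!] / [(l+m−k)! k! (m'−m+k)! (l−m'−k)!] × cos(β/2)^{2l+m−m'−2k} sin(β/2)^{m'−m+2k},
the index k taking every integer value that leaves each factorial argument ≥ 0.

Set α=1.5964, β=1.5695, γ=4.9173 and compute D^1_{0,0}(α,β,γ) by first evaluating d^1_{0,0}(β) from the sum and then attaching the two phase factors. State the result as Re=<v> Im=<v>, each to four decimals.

Re=0.0013 Im=0.0000

D^1_{0,0}(1.5964,1.5695,4.9173) = e^{-i·0·1.5964}·d^1_{0,0}(1.5695)·e^{-i·0·4.9173}. Compute d first:
With c≡cos(β/2)=0.707565 and s≡sin(β/2)=0.706648, N=[1·1·1·1]^{1/2}=1.000000
k∈{0,1} keeps every argument non-negative
  k=0: (−1)^0·1.0000/(1)·0.7076^2·0.7066^0 = +0.500648
  k=1: (−1)^1·1.0000/(1)·0.7076^0·0.7066^2 = -0.499352
d^1_{0,0}(1.5695) = +0.500648 -0.499352 = +0.001296
Attach z-rotation phases: D = e^{-i(0)(1.5964)}·(+0.001296)·e^{-i(0)(4.9173)} = +0.001296+0.000000i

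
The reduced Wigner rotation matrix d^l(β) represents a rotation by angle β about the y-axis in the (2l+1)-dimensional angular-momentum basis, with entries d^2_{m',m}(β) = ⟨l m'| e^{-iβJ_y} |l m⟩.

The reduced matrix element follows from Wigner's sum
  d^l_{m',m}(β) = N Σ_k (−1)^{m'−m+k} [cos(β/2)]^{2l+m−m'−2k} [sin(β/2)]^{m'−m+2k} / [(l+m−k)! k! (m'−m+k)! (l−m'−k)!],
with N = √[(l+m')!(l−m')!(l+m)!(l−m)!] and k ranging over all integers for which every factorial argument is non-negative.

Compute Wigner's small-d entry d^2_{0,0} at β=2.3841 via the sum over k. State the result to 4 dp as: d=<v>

d=0.2918

d^2_{0,0}(β=2.3841) via Wigner's sum:
With c≡cos(β/2)=0.369756 and s≡sin(β/2)=0.929129, N=[2·2·2·2]^{1/2}=4.000000
k: max(0,(0)−(0))=0 … min(2+(0),2−(0))=2
  k=0: (−1)^0·4.0000/(4)·0.3698^4·0.9291^0 = +0.018692
  k=1: (−1)^1·4.0000/(1)·0.3698^2·0.9291^2 = -0.472109
  k=2: (−1)^2·4.0000/(4)·0.3698^0·0.9291^4 = +0.745253
d^2_{0,0}(2.3841) = +0.018692 -0.472109 +0.745253 = +0.291837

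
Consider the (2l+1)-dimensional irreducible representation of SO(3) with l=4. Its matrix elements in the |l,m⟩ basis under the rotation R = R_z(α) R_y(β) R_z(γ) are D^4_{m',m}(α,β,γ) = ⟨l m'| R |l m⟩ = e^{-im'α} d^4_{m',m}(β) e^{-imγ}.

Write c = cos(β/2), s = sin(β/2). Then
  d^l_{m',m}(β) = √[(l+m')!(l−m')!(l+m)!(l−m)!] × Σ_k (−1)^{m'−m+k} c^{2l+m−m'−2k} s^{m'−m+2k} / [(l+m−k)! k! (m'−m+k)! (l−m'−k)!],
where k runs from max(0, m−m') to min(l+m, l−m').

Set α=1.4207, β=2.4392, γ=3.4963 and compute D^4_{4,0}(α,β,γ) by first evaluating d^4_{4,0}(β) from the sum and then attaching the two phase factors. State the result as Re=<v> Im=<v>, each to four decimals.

D^4_{4,0}(1.4207,2.4392,3.4963) = e^{-i·4·1.4207}·d^4_{4,0}(2.4392)·e^{-i·0·3.4963}. Compute d first:
c=cos(2.4392/2)=0.344021, s=sin(2.4392/2)=0.938962; N=√[40320·1·24·24]=4819.161753
The bounds max(0,m−m')=0 and min(l+m,l−m')=0 give 1 term
  k=0: (−1)^4·4819.1618/(576)·0.3440^4·0.9390^4 = +0.091092
d^4_{4,0}(2.4392) = +0.091092
Phases: e^{-i·(4)·1.4207}=+0.825118+0.564960i, e^{-i·(0)·3.4963}=+1.000000+0.000000i ⇒ D=+0.075162+0.051464i

Re=0.0752 Im=0.0515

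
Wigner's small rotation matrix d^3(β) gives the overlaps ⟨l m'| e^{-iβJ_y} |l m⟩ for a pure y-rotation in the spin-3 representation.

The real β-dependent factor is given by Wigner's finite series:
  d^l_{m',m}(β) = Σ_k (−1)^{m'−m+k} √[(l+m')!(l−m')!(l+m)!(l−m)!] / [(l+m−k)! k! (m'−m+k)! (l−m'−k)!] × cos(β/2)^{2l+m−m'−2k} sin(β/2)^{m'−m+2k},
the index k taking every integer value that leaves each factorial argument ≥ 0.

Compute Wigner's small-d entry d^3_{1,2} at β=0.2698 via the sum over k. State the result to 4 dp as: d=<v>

d=0.3914

d^3_{1,2}(β=0.2698) via Wigner's sum:
With c≡cos(β/2)=0.990915 and s≡sin(β/2)=0.134491, N=[24·2·120·1]^{1/2}=75.894664
k: max(0,(2)−(1))=1 … min(3+(2),3−(1))=2
  k=1: (−1)^0·75.8947/(24)·0.9909^5·0.1345^1 = +0.406327
  k=2: (−1)^1·75.8947/(12)·0.9909^3·0.1345^3 = -0.014970
d^3_{1,2}(0.2698) = +0.406327 -0.014970 = +0.391357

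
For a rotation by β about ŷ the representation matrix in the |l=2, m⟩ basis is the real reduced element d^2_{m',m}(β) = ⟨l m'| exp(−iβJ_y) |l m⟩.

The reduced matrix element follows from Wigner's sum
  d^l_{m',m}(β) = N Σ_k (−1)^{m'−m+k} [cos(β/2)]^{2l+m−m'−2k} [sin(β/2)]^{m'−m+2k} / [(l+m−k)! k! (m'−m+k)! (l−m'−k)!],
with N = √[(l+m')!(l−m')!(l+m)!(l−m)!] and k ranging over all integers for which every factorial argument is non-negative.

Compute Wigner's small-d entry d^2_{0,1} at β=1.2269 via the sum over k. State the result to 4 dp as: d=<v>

d=0.3888

d^2_{0,1}(β=1.2269) via Wigner's sum:
c=cos(1.2269/2)=0.817667, s=sin(1.2269/2)=0.575692; N=√[2·2·6·1]=4.898979
k: max(0,(1)−(0))=1 … min(2+(1),2−(0))=2
  k=1: (−1)^0·4.8990/(2)·0.8177^3·0.5757^1 = +0.770894
  k=2: (−1)^1·4.8990/(2)·0.8177^1·0.5757^3 = -0.382140
d^2_{0,1}(1.2269) = +0.770894 -0.382140 = +0.388754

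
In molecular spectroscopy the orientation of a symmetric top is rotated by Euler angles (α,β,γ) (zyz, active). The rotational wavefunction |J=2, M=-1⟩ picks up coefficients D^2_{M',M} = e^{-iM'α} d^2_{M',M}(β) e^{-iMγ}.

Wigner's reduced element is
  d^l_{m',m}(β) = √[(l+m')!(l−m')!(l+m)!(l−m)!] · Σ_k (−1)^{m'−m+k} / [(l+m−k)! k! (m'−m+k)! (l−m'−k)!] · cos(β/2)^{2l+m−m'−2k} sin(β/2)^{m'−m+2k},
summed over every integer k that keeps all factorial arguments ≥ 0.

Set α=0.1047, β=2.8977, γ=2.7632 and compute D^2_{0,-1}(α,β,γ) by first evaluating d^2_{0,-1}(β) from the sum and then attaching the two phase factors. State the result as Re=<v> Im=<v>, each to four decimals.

Re=-0.2667 Im=0.1060

First d^2_{0,-1}(β=2.8977), then the phase factors e^{-i(0)α} and e^{-i(-1)γ}:
c=cos(2.8977/2)=0.121644, s=sin(2.8977/2)=0.992574; N=√[2·2·1·6]=4.898979
k∈{0,1} keeps every argument non-negative
  k=0: (−1)^1·4.8990/(2)·0.1216^3·0.9926^1 = -0.004376
  k=1: (−1)^2·4.8990/(2)·0.1216^1·0.9926^3 = +0.291377
d^2_{0,-1}(2.8977) = -0.004376 +0.291377 = +0.287001
Attach z-rotation phases: D = e^{-i(0)(0.1047)}·(+0.287001)·e^{-i(-1)(2.7632)} = -0.266698+0.106026i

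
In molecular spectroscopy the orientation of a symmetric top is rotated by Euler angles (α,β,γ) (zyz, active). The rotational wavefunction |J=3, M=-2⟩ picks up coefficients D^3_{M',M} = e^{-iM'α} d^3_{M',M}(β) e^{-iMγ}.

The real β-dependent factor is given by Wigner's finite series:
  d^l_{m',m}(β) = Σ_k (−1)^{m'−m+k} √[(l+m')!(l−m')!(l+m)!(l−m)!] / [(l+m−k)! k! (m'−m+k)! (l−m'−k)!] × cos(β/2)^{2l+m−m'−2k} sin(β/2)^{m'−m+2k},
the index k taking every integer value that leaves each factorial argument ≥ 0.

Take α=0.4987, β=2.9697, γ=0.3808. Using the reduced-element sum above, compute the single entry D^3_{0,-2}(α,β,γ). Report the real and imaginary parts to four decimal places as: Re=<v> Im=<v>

First d^3_{0,-2}(β=2.9697), then the phase factors e^{-i(0)α} and e^{-i(-2)γ}:
With c≡cos(β/2)=0.085841 and s≡sin(β/2)=0.996309, N=[6·6·1·120]^{1/2}=65.726707
The bounds max(0,m−m')=0 and min(l+m,l−m')=1 give 2 terms
  k=0: (−1)^2·65.7267/(12)·0.0858^4·0.9963^2 = +0.000295
  k=1: (−1)^3·65.7267/(12)·0.0858^2·0.9963^4 = -0.039767
d^3_{0,-2}(2.9697) = +0.000295 -0.039767 = -0.039472
Attach z-rotation phases: D = e^{-i(0)(0.4987)}·(-0.039472)·e^{-i(-2)(0.3808)} = -0.028567-0.027239i

Re=-0.0286 Im=-0.0272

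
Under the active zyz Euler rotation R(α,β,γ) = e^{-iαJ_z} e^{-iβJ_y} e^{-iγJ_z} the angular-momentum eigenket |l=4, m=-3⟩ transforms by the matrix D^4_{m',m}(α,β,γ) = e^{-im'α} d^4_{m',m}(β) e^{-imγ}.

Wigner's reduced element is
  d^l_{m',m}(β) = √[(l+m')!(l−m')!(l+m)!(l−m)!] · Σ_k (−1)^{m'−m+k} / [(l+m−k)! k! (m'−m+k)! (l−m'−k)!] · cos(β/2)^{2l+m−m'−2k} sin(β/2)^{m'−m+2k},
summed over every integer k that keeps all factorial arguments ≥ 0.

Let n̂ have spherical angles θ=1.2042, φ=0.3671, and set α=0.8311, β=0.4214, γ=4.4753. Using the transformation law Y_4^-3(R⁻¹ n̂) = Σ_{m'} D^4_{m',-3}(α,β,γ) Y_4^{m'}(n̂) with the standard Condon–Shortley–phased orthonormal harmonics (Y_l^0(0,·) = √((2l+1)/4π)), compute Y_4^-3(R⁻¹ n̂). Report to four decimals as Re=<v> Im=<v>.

Re=-0.3033 Im=0.1627

Need the full column D^4_{m',-3} for m'=−4..4 at α=0.8311, β=0.4214, γ=4.4753.
cos(β/2)=0.977885, sin(β/2)=0.209144
d^4_{-4,-3}: single k=1 term ⇒ +0.505831;  D = -0.255042-0.436828i
d^4_{-3,-3}: k∈[0..1] ⇒ +0.836183 -0.267742 = +0.568441;  D = -0.555806-0.119185i
d^4_{-2,-3}: k∈[0..1] ⇒ -0.669151 +0.091825 = -0.577326;  D = +0.469919-0.335382i
d^4_{-1,-3}: k∈[0..1] ⇒ +0.303591 -0.023145 = +0.280446;  D = -0.033526+0.278435i
d^4_{0,-3}: k∈[0..1] ⇒ -0.096792 +0.004428 = -0.092365;  D = -0.060295-0.069970i
d^4_{1,-3}: k∈[0..1] ⇒ +0.023145 -0.000635 = +0.022510;  D = +0.022501+0.000640i
d^4_{2,-3}: k∈[0..1] ⇒ -0.004200 +0.000064 = -0.004136;  D = -0.002874+0.002975i
d^4_{3,-3}: k∈[0..1] ⇒ +0.000560 -0.000004 = +0.000557;  D = -0.000035-0.000555i
d^4_{4,-3}: single k=0 term ⇒ -0.000048;  D = +0.000038+0.000030i
Y_4^{m'}(θ=1.2042,φ=0.3671) and Σ D·Y over m':
  (-0.2550-0.4368i)·(+0.0344-0.3344i)  (-0.5558-0.1192i)·(+0.1652-0.3255i)  (+0.4699-0.3354i)·(-0.0218+0.0197i)  (-0.0335+0.2784i)·(-0.3104+0.1194i)  (-0.0603-0.0700i)·(-0.0293+0.0000i)  (+0.0225+0.0006i)·(+0.3104+0.1194i)  (-0.0029+0.0030i)·(-0.0218-0.0197i)  (-0.0000-0.0006i)·(-0.1652-0.3255i)  (+0.0000+0.0000i)·(+0.0344+0.3344i)
Y_4^-3(R⁻¹ n̂) = -0.303272+0.162675i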